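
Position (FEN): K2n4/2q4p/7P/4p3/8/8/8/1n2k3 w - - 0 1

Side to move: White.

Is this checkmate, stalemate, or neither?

White to move; white king on a8.
In check: no.
King squares — a7: attacked by Qc7; b7: attacked by Qc7; b8: attacked by Qc7.
Legal moves for White: none.
Not in check and no legal moves → stalemate.

stalemate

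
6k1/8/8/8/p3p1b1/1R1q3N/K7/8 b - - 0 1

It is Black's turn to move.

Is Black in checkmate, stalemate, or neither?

Black to move; black king on g8.
In check: no.
Legal moves for Black include: Kh8, Kf8, Kh7, Kg7, Kf7, Bc8, Bd7, Be6, Bh5, Bf5, Bxh3, Bf3, Be2, Bd1, Qd8, Qd7, Qd6, Qa6, ... (list truncated; more exist).
Black has legal moves and is not in check → neither.

neither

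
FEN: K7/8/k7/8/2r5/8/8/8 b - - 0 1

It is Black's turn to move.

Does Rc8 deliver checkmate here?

After Rc8: white king on a8; in check: yes, from the black rook on c8.
King squares — a7: attacked by Ka6; b7: attacked by Ka6; b8: attacked by Rc8.
White has no legal moves → checkmate.

yes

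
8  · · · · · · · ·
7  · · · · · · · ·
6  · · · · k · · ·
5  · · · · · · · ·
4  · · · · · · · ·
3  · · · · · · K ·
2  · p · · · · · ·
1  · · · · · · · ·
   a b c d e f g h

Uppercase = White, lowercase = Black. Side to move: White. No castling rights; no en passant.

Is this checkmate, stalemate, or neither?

neither

White to move; white king on g3.
In check: no.
Legal moves for White: Kh4, Kg4, Kf4, Kh3, Kf3, Kh2, Kg2, Kf2.
White has 8 legal moves and is not in check → neither.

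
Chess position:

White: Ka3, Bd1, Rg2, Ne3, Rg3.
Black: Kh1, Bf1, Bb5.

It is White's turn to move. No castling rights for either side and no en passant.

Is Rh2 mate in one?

After Rh2: black king on h1; in check: yes, from the white rook on h2.
Black has 1 legal reply: Kxh2.
In check but a legal move exists → not checkmate.

no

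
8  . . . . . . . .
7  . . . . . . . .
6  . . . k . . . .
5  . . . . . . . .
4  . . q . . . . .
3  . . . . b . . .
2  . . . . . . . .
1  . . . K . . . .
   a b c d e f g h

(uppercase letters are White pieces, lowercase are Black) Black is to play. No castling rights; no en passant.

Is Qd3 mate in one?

After Qd3: white king on d1; in check: yes, from the black queen on d3.
White has 1 legal reply: Ke1.
In check but a legal move exists → not checkmate.

no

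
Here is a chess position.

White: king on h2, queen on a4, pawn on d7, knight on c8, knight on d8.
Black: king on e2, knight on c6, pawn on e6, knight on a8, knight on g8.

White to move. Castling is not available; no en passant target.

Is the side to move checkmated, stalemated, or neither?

White to move; white king on h2.
In check: no.
Legal moves for White include: Nf7, Nb7, Nxe6, Nxc6, Ne7, Na7, Nd6, Nb6, Qxa8, Qa7, Qxc6, Qa6+, Qb5+, Qa5, Qh4, Qg4+, Qf4, Qe4+, ... (list truncated; more exist).
White has legal moves and is not in check → neither.

neither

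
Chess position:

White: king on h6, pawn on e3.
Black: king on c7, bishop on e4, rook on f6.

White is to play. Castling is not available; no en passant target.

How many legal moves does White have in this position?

3

White to move; king on h6.
In check: yes, from the black rook on f6.
Legal moves: Kg7, Kh5, Kg5.
Count: 3.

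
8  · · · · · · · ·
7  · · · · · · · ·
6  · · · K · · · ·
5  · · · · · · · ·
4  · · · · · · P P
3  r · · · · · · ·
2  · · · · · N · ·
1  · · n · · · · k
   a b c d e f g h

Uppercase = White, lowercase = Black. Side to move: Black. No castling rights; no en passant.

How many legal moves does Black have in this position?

3

Black to move; king on h1.
In check: yes, from the white knight on f2.
Legal moves: Kh2, Kg2, Kg1.
Count: 3.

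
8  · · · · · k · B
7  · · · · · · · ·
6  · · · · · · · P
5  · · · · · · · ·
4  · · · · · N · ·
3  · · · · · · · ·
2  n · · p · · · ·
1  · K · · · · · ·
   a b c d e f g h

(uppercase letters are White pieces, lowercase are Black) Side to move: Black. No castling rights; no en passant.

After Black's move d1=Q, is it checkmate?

no

After d1=Q: white king on b1; in check: yes, from the black queen on d1.
White has 2 legal replies: Kb2, Kxa2.
In check but a legal move exists → not checkmate.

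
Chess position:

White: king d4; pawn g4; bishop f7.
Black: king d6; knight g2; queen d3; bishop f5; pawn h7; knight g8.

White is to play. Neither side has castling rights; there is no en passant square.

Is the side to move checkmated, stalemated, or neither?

White to move; white king on d4.
In check: yes, from the black queen on d3.
King squares — c3: attacked by Qd3; d3: attacked by Bf5; e3: attacked by Ng2; c4: attacked by Qd3; e4: attacked by Qd3; c5: attacked by Kd6; d5: attacked by Qd3; e5: attacked by Kd6.
Legal moves for White: none.
In check with no legal moves → checkmate.

checkmate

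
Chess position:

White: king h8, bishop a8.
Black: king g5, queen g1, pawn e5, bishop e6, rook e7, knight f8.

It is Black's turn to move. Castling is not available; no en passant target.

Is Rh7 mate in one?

After Rh7: white king on h8; in check: yes, from the black rook on h7.
King squares — g7: attacked by Rh7; h7: attacked by Nf8; g8: attacked by Be6.
White has no legal moves → checkmate.

yes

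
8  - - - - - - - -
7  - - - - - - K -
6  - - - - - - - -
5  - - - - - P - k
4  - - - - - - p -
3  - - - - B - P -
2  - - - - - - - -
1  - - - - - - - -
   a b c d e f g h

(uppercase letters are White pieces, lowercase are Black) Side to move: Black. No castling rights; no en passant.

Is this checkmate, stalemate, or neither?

Black to move; black king on h5.
In check: no.
King squares — g4: own pawn; h4: attacked by Pg3; g5: attacked by Be3; g6: attacked by Pf5; h6: attacked by Be3.
Legal moves for Black: none.
Not in check and no legal moves → stalemate.

stalemate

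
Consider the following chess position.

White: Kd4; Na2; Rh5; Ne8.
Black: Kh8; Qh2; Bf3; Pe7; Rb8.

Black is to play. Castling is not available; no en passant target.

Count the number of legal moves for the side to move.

Black to move; king on h8.
In check: yes, from the white rook on h5.
Legal moves: Kg8, Bxh5, Qxh5.
Count: 3.

3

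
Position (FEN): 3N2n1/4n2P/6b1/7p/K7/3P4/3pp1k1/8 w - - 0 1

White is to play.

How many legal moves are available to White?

White to move; king on a4.
In check: no.
Legal moves: Nf7, Nb7, Ne6, Nc6, Kb5, Ka5, Kb4, Kb3, Ka3, hxg8=Q, hxg8=R, hxg8=B, hxg8=N, h8=Q, h8=R, h8=B, h8=N, d4.
Count: 18.

18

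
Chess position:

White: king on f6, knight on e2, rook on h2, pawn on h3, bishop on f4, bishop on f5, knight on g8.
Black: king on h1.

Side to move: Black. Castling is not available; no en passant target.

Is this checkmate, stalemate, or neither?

Black to move; black king on h1.
In check: yes, from the white rook on h2.
King squares — g1: attacked by Ne2; g2: attacked by Rh2; h2: attacked by Bf4.
Legal moves for Black: none.
In check with no legal moves → checkmate.

checkmate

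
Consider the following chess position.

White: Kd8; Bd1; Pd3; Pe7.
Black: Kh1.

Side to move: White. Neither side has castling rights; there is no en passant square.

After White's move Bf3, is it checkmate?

no

After Bf3: black king on h1; in check: yes, from the white bishop on f3.
Black has 2 legal replies: Kh2, Kg1.
In check but a legal move exists → not checkmate.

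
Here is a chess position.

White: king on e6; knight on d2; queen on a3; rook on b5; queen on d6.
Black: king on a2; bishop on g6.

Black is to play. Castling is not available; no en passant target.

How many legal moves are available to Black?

Black to move; king on a2.
In check: yes, from the white queen on a3.
Legal moves: none.
Count: 0.

0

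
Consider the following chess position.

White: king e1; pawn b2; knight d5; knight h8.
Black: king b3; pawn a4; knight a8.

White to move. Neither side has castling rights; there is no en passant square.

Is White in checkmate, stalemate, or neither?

White to move; white king on e1.
In check: no.
Legal moves for White: Nf7, Ng6, Ne7, Nc7, Nf6, Nb6, Nf4, Nb4, Ne3, Nc3, Kf2, Ke2, Kd2, Kf1, Kd1.
White has 15 legal moves and is not in check → neither.

neither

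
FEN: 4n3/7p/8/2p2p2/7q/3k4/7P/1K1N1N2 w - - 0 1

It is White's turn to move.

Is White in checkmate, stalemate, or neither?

White to move; white king on b1.
In check: no.
Legal moves for White: Ng3, Nfe3, Nd2, Nde3, Nc3, Nf2+, Nb2+, Kb2, Ka2, Kc1, Ka1, h3.
White has 12 legal moves and is not in check → neither.

neither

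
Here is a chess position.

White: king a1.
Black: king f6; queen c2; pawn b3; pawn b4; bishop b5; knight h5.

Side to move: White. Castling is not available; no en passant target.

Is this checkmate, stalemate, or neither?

White to move; white king on a1.
In check: no.
King squares — b1: attacked by Qc2; a2: attacked by Qc2; b2: attacked by Qc2.
Legal moves for White: none.
Not in check and no legal moves → stalemate.

stalemate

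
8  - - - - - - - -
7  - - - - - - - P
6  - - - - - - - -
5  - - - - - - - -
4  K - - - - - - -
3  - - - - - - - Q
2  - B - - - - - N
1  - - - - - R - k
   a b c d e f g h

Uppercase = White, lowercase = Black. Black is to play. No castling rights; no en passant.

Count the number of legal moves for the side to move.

Black to move; king on h1.
In check: yes, from the white rook on f1.
Legal moves: none.
Count: 0.

0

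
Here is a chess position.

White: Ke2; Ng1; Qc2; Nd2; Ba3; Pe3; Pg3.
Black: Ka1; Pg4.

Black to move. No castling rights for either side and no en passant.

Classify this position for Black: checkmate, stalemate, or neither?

Black to move; black king on a1.
In check: no.
King squares — b1: attacked by Qc2; a2: attacked by Qc2; b2: attacked by Qc2.
Legal moves for Black: none.
Not in check and no legal moves → stalemate.

stalemate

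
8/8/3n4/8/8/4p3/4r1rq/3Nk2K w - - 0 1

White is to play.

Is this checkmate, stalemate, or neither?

checkmate

White to move; white king on h1.
In check: yes, from the black queen on h2.
King squares — g1: attacked by Rg2; g2: attacked by Re2; h2: attacked by Rg2.
Legal moves for White: none.
In check with no legal moves → checkmate.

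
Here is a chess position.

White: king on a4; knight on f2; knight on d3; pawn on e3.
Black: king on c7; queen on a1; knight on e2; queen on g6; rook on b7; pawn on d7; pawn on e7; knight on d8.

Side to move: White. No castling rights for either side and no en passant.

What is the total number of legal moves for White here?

White to move; king on a4.
In check: yes, from the black queen on a1.
Legal moves: none.
Count: 0.

0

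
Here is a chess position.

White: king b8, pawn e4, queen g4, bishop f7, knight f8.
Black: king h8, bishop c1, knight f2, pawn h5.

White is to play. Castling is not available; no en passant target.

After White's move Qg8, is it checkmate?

After Qg8: black king on h8; in check: yes, from the white queen on g8.
King squares — g7: attacked by Qg8; h7: attacked by Nf8; g8: attacked by Bf7.
Black has no legal moves → checkmate.

yes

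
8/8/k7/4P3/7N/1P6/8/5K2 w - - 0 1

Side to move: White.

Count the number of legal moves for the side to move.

White to move; king on f1.
In check: no.
Legal moves: Ng6, Nf5, Nf3, Ng2, Kg2, Kf2, Ke2, Kg1, Ke1, e6, b4.
Count: 11.

11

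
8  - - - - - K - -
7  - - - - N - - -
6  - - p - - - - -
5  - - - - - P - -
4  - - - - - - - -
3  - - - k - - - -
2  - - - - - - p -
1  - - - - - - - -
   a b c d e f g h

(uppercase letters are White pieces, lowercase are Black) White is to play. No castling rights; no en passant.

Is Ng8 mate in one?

After Ng8: black king on d3; in check: no.
Black is not in check, so this cannot be checkmate.

no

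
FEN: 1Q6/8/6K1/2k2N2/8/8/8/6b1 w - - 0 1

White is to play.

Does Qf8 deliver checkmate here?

After Qf8: black king on c5; in check: yes, from the white queen on f8.
Black has 5 legal replies: Kc6, Kb6, Kd5, Kb5, Kc4.
In check but a legal move exists → not checkmate.

no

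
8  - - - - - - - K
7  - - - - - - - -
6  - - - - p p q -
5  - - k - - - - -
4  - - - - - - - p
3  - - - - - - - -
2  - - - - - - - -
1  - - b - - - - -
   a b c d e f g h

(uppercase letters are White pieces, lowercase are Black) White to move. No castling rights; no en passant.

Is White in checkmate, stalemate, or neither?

White to move; white king on h8.
In check: no.
King squares — g7: attacked by Qg6; h7: attacked by Qg6; g8: attacked by Qg6.
Legal moves for White: none.
Not in check and no legal moves → stalemate.

stalemate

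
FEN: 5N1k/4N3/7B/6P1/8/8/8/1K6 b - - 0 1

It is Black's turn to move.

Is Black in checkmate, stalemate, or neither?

stalemate

Black to move; black king on h8.
In check: no.
King squares — g7: attacked by Bh6; h7: attacked by Nf8; g8: attacked by Ne7.
Legal moves for Black: none.
Not in check and no legal moves → stalemate.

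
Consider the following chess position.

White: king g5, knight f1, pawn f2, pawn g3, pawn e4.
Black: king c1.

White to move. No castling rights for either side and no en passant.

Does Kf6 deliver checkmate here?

no

After Kf6: black king on c1; in check: no.
Black is not in check, so this cannot be checkmate.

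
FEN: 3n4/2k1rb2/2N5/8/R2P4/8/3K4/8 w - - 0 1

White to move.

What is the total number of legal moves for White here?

22

White to move; king on d2.
In check: no.
Legal moves: Nxd8, Nb8, Nxe7, Na7, Ne5, Na5, Nb4, Ra8, Ra7+, Ra6, Ra5, Rc4, Rb4, Ra3, Ra2, Ra1, Kd3, Kc3, Kc2, Kd1, Kc1, d5.
Count: 22.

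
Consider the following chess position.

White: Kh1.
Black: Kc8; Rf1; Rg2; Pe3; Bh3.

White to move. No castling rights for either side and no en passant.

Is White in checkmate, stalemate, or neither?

checkmate

White to move; white king on h1.
In check: yes, from the black rook on f1.
King squares — g1: attacked by Rf1; g2: attacked by Bh3; h2: attacked by Rg2.
Legal moves for White: none.
In check with no legal moves → checkmate.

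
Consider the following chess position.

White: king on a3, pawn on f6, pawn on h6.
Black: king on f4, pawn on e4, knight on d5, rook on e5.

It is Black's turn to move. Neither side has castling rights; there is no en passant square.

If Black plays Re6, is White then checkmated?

no

After Re6: white king on a3; in check: no.
White is not in check, so this cannot be checkmate.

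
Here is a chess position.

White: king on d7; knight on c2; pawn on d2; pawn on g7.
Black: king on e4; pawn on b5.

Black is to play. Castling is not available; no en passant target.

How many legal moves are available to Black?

Black to move; king on e4.
In check: no.
Legal moves: Kf5, Ke5, Kd5, Kf4, Kf3, Kd3, b4.
Count: 7.

7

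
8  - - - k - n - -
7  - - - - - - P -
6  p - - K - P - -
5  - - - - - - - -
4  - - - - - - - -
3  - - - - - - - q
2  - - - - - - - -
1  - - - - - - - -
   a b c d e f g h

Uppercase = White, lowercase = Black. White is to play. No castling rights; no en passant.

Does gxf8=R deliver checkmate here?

yes

After gxf8=R: black king on d8; in check: yes, from the white rook on f8.
King squares — c7: attacked by Kd6; d7: attacked by Kd6; e7: attacked by Kd6; c8: attacked by Rf8; e8: attacked by Rf8.
Black has no legal moves → checkmate.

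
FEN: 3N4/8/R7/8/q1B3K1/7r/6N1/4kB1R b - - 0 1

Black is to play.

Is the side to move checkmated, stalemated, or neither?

Black to move; black king on e1.
In check: yes, from the white knight on g2.
King squares — d1: available; f1: attacked by Rh1; d2: available; e2: attacked by Bf1; f2: available.
Legal moves for Black: Kf2, Kd2, Kd1.
Black is in check but has 3 legal moves → neither.

neither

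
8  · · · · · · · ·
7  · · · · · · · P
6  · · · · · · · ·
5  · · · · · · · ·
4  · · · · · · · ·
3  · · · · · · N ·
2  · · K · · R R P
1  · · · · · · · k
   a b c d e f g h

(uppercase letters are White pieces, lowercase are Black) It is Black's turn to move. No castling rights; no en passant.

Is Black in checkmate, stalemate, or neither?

Black to move; black king on h1.
In check: yes, from the white knight on g3.
King squares — g1: attacked by Rg2; g2: attacked by Rf2; h2: attacked by Rg2.
Legal moves for Black: none.
In check with no legal moves → checkmate.

checkmate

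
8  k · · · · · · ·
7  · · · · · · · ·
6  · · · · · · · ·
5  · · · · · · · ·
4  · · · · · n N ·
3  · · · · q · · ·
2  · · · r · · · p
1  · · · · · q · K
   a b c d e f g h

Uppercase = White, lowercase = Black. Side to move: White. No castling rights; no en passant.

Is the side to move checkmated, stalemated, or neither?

White to move; white king on h1.
In check: yes, from the black queen on f1.
King squares — g1: attacked by Qf1; g2: attacked by Qf1; h2: attacked by Rd2.
Legal moves for White: none.
In check with no legal moves → checkmate.

checkmate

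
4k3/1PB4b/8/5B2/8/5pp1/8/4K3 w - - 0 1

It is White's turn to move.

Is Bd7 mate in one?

no

After Bd7: black king on e8; in check: yes, from the white bishop on d7.
Black has 4 legal replies: Kf8, Kf7, Ke7, Kxd7.
In check but a legal move exists → not checkmate.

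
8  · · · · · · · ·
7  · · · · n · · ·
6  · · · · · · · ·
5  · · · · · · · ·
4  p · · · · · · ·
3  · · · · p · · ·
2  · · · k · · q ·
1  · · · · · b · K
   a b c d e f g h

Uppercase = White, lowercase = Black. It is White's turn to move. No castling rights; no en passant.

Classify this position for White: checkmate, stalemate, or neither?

White to move; white king on h1.
In check: yes, from the black queen on g2.
King squares — g1: attacked by Qg2; g2: attacked by Bf1; h2: attacked by Qg2.
Legal moves for White: none.
In check with no legal moves → checkmate.

checkmate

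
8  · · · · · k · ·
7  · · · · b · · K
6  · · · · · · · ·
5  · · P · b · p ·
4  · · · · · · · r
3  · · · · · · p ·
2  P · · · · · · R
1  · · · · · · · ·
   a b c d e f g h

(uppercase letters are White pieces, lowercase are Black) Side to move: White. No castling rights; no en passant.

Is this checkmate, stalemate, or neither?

neither

White to move; white king on h7.
In check: yes, from the black rook on h4.
Legal moves for White: Kg6, Rxh4.
White is in check but has 2 legal moves → neither.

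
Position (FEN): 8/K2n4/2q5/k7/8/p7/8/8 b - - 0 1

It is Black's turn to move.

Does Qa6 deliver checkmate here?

yes

After Qa6: white king on a7; in check: yes, from the black queen on a6.
King squares — a6: attacked by Ka5; b6: attacked by Ka5; b7: attacked by Qa6; a8: attacked by Qa6; b8: attacked by Nd7.
White has no legal moves → checkmate.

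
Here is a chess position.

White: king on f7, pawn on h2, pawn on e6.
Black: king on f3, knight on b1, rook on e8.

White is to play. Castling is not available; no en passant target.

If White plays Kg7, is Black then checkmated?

After Kg7: black king on f3; in check: no.
Black is not in check, so this cannot be checkmate.

no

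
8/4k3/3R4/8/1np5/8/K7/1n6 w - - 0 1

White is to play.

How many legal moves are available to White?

3

White to move; king on a2.
In check: yes, from the black knight on b4.
Legal moves: Kb2, Kxb1, Ka1.
Count: 3.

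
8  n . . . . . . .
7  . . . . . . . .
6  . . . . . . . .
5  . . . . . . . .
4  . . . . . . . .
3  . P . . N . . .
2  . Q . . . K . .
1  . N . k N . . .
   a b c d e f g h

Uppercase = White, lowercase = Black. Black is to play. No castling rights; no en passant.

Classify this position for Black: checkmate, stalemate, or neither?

checkmate

Black to move; black king on d1.
In check: yes, from the white knight on e3.
King squares — c1: attacked by Qb2; e1: attacked by Kf2; c2: attacked by Ne1; d2: attacked by Nb1; e2: attacked by Qb2.
Legal moves for Black: none.
In check with no legal moves → checkmate.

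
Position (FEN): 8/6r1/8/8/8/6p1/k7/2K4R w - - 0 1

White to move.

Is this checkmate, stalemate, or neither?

neither

White to move; white king on c1.
In check: no.
Legal moves for White: Rh8, Rh7, Rh6, Rh5, Rh4, Rh3, Rh2+, Rg1, Rf1, Re1, Rd1, Kd2, Kc2, Kd1.
White has 14 legal moves and is not in check → neither.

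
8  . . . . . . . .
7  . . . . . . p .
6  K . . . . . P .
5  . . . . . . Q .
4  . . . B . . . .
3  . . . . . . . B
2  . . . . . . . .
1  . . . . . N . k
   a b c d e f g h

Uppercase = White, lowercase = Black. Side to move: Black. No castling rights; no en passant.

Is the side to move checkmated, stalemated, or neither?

stalemate

Black to move; black king on h1.
In check: no.
King squares — g1: attacked by Bd4; g2: attacked by Bh3; h2: attacked by Nf1.
Legal moves for Black: none.
Not in check and no legal moves → stalemate.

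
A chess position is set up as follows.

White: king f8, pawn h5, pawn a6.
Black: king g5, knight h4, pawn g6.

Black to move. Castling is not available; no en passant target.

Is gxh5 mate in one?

After gxh5: white king on f8; in check: no.
White is not in check, so this cannot be checkmate.

no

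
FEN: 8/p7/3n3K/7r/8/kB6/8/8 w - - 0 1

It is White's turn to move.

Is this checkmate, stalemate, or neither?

neither

White to move; white king on h6.
In check: yes, from the black rook on h5.
Legal moves for White: Kg7, Kg6, Kxh5.
White is in check but has 3 legal moves → neither.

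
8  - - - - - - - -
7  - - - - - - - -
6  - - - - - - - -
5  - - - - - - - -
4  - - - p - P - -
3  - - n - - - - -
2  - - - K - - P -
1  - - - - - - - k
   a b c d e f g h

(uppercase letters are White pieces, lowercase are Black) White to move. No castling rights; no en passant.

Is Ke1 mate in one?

no

After Ke1: black king on h1; in check: no.
Black is not in check, so this cannot be checkmate.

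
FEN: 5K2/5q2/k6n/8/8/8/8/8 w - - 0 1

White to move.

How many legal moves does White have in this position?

White to move; king on f8.
In check: yes, from the black queen on f7.
Legal moves: none.
Count: 0.

0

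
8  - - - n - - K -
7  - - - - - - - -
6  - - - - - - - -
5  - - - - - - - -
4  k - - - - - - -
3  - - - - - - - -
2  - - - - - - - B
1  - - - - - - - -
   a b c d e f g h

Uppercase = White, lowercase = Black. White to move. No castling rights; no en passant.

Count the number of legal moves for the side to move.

White to move; king on g8.
In check: no.
Legal moves: Kh8, Kf8, Kh7, Kg7, Bb8, Bc7, Bd6, Be5, Bf4, Bg3, Bg1.
Count: 11.

11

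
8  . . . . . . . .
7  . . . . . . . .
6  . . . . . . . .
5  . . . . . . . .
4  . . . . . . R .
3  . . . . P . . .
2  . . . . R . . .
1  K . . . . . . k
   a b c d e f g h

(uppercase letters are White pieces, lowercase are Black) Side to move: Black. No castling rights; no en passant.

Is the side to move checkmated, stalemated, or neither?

stalemate

Black to move; black king on h1.
In check: no.
King squares — g1: attacked by Rg4; g2: attacked by Re2; h2: attacked by Re2.
Legal moves for Black: none.
Not in check and no legal moves → stalemate.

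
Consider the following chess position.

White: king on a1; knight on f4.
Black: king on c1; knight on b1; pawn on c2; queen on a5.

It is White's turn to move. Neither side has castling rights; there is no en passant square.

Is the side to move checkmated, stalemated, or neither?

checkmate

White to move; white king on a1.
In check: yes, from the black queen on a5.
King squares — b1: attacked by Kc1; a2: attacked by Qa5; b2: attacked by Kc1.
Legal moves for White: none.
In check with no legal moves → checkmate.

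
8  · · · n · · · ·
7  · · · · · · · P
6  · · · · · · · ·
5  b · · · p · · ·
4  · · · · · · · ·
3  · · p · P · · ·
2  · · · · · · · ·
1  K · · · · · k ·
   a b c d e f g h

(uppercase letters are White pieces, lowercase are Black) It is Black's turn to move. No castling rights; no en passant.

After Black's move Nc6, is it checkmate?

After Nc6: white king on a1; in check: no.
White is not in check, so this cannot be checkmate.

no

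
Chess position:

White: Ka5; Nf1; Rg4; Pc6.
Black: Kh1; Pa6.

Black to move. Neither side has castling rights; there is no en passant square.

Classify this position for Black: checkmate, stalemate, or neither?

Black to move; black king on h1.
In check: no.
King squares — g1: attacked by Rg4; g2: attacked by Rg4; h2: attacked by Nf1.
Legal moves for Black: none.
Not in check and no legal moves → stalemate.

stalemate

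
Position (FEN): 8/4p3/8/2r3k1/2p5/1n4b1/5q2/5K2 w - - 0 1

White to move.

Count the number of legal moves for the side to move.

White to move; king on f1.
In check: yes, from the black queen on f2.
Legal moves: none.
Count: 0.

0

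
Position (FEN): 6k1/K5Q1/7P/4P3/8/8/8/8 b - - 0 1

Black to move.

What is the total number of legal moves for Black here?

0

Black to move; king on g8.
In check: yes, from the white queen on g7.
Legal moves: none.
Count: 0.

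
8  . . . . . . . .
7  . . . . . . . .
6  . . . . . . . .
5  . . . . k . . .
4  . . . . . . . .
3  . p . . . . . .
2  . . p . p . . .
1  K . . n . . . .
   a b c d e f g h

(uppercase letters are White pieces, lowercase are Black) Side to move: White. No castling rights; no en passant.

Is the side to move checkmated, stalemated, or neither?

stalemate

White to move; white king on a1.
In check: no.
King squares — b1: attacked by Pc2; a2: attacked by Pb3; b2: attacked by Nd1.
Legal moves for White: none.
Not in check and no legal moves → stalemate.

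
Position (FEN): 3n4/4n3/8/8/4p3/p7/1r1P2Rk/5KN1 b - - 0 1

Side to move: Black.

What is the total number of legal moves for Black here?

1

Black to move; king on h2.
In check: yes, from the white rook on g2.
Legal moves: Kh1.
Count: 1.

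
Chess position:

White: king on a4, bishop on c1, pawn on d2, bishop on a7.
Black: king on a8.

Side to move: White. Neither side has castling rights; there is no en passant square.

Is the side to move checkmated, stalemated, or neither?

neither

White to move; white king on a4.
In check: no.
Legal moves for White: Bb8, Bb6, Bc5, Bd4, Be3, Bf2, Bg1, Kb5, Ka5, Kb4, Kb3, Ka3, Ba3, Bb2, d3, d4.
White has 16 legal moves and is not in check → neither.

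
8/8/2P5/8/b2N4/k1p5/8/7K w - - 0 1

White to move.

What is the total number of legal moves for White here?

White to move; king on h1.
In check: no.
Legal moves: Ne6, Nf5, Nb5+, Nf3, Nb3, Ne2, Nc2+, Kh2, Kg2, Kg1, c7.
Count: 11.

11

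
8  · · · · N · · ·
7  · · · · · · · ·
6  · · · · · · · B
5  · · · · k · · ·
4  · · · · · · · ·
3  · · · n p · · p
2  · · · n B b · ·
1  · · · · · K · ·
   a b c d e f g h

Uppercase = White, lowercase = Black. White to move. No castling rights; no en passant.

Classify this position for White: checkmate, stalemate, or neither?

White to move; white king on f1.
In check: yes, from the black knight on d2.
King squares — e1: attacked by Bf2; g1: attacked by Bf2; e2: own bishop; f2: attacked by Nd3; g2: attacked by Ph3.
Legal moves for White: none.
In check with no legal moves → checkmate.

checkmate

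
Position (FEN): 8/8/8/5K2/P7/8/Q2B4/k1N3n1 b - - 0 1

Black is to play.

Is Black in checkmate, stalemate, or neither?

checkmate

Black to move; black king on a1.
In check: yes, from the white queen on a2.
King squares — b1: attacked by Qa2; a2: attacked by Nc1; b2: attacked by Qa2.
Legal moves for Black: none.
In check with no legal moves → checkmate.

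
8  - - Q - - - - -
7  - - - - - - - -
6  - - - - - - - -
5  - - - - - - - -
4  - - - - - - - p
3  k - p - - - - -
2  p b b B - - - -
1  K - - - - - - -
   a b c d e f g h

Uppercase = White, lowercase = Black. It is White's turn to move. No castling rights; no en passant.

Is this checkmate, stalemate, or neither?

checkmate

White to move; white king on a1.
In check: yes, from the black bishop on b2.
King squares — b1: attacked by Pa2; a2: attacked by Ka3; b2: attacked by Ka3.
Legal moves for White: none.
In check with no legal moves → checkmate.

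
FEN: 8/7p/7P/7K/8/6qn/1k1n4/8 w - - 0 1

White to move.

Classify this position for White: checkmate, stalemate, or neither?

stalemate

White to move; white king on h5.
In check: no.
King squares — g4: attacked by Qg3; h4: attacked by Qg3; g5: attacked by Qg3; g6: attacked by Qg3; h6: own pawn.
Legal moves for White: none.
Not in check and no legal moves → stalemate.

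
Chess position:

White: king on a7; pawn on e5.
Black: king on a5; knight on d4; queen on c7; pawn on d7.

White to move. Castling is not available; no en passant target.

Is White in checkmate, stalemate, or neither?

White to move; white king on a7.
In check: yes, from the black queen on c7.
King squares — a6: attacked by Ka5; b6: attacked by Ka5; b7: attacked by Qc7; a8: available; b8: attacked by Qc7.
Legal moves for White: Ka8.
White is in check but has 1 legal move → neither.

neither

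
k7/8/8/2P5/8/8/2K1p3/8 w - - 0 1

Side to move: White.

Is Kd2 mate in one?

After Kd2: black king on a8; in check: no.
Black is not in check, so this cannot be checkmate.

no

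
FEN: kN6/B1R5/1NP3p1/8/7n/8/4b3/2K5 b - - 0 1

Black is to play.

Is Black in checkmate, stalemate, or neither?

checkmate

Black to move; black king on a8.
In check: yes, from the white knight on b6.
King squares — a7: attacked by Rc7; b7: attacked by Pc6; b8: attacked by Ba7.
Legal moves for Black: none.
In check with no legal moves → checkmate.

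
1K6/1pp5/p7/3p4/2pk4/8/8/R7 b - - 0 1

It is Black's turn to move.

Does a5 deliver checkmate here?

no

After a5: white king on b8; in check: no.
White is not in check, so this cannot be checkmate.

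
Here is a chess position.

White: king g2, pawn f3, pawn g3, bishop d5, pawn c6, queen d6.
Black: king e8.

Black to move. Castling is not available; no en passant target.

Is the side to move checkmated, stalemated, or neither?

stalemate

Black to move; black king on e8.
In check: no.
King squares — d7: attacked by Pc6; e7: attacked by Qd6; f7: attacked by Bd5; d8: attacked by Qd6; f8: attacked by Qd6.
Legal moves for Black: none.
Not in check and no legal moves → stalemate.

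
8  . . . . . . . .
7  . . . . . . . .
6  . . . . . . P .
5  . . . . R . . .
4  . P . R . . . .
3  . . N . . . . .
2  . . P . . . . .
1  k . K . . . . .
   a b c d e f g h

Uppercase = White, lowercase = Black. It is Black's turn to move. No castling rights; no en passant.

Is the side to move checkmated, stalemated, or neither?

Black to move; black king on a1.
In check: no.
King squares — b1: attacked by Kc1; a2: attacked by Nc3; b2: attacked by Kc1.
Legal moves for Black: none.
Not in check and no legal moves → stalemate.

stalemate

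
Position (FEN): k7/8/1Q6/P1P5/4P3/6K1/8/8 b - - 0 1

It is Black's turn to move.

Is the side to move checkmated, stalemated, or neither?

Black to move; black king on a8.
In check: no.
King squares — a7: attacked by Qb6; b7: attacked by Qb6; b8: attacked by Qb6.
Legal moves for Black: none.
Not in check and no legal moves → stalemate.

stalemate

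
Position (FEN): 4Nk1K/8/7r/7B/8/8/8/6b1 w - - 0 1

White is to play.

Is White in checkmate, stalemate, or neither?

White to move; white king on h8.
In check: yes, from the black rook on h6.
King squares — g7: attacked by Kf8; h7: attacked by Rh6; g8: attacked by Kf8.
Legal moves for White: none.
In check with no legal moves → checkmate.

checkmate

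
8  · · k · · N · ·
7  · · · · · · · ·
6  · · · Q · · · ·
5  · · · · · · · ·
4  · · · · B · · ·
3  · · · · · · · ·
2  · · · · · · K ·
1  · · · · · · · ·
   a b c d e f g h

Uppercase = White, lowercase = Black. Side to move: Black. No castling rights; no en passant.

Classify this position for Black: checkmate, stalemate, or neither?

Black to move; black king on c8.
In check: no.
King squares — b7: attacked by Be4; c7: attacked by Qd6; d7: attacked by Qd6; b8: attacked by Qd6; d8: attacked by Qd6.
Legal moves for Black: none.
Not in check and no legal moves → stalemate.

stalemate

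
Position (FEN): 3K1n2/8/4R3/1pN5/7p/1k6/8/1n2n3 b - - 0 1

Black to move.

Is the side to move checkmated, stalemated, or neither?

Black to move; black king on b3.
In check: yes, from the white knight on c5.
King squares — a2: available; b2: available; c2: available; a3: available; c3: available; a4: attacked by Nc5; b4: available; c4: available.
Legal moves for Black: Kc4, Kb4, Kc3, Ka3, Kc2, Kb2, Ka2.
Black is in check but has 7 legal moves → neither.

neither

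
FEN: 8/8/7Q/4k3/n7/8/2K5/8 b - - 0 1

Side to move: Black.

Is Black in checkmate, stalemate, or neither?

neither

Black to move; black king on e5.
In check: no.
Legal moves for Black: Kf5, Kd5, Ke4, Kd4, Nb6, Nc5, Nc3, Nb2.
Black has 8 legal moves and is not in check → neither.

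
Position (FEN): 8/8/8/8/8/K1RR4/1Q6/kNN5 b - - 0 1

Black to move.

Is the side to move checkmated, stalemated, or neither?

checkmate

Black to move; black king on a1.
In check: yes, from the white queen on b2.
King squares — b1: attacked by Qb2; a2: attacked by Nc1; b2: attacked by Ka3.
Legal moves for Black: none.
In check with no legal moves → checkmate.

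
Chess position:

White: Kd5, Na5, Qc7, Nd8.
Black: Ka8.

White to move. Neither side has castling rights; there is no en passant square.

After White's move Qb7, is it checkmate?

After Qb7: black king on a8; in check: yes, from the white queen on b7.
King squares — a7: attacked by Qb7; b7: attacked by Na5; b8: attacked by Qb7.
Black has no legal moves → checkmate.

yes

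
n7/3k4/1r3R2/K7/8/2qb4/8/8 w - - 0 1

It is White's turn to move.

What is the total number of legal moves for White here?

1

White to move; king on a5.
In check: yes, from the black queen on c3.
Legal moves: Ka4.
Count: 1.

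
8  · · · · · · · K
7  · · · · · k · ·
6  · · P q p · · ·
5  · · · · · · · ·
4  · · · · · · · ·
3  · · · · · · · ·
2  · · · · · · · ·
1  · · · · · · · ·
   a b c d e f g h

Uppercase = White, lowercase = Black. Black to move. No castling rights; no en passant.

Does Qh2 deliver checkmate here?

After Qh2: white king on h8; in check: yes, from the black queen on h2.
King squares — g7: attacked by Kf7; h7: attacked by Qh2; g8: attacked by Kf7.
White has no legal moves → checkmate.

yes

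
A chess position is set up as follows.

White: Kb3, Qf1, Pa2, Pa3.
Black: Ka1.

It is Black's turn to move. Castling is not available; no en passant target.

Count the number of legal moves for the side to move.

Black to move; king on a1.
In check: yes, from the white queen on f1.
Legal moves: none.
Count: 0.

0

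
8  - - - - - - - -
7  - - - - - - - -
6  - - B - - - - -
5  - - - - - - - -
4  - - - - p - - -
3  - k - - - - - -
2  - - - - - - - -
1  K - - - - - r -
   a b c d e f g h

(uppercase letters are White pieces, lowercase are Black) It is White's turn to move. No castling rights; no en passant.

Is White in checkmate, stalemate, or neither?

White to move; white king on a1.
In check: yes, from the black rook on g1.
King squares — b1: attacked by Rg1; a2: attacked by Kb3; b2: attacked by Kb3.
Legal moves for White: none.
In check with no legal moves → checkmate.

checkmate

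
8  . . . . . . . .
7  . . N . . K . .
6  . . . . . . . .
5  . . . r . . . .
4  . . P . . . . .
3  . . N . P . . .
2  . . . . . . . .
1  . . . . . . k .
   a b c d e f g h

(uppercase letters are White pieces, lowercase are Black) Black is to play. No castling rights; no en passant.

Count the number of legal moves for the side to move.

19

Black to move; king on g1.
In check: no.
Legal moves: Rd8, Rd7+, Rd6, Rh5, Rg5, Rf5+, Re5, Rc5, Rb5, Ra5, Rd4, Rd3, Rd2, Rd1, Kh2, Kg2, Kf2, Kh1, Kf1.
Count: 19.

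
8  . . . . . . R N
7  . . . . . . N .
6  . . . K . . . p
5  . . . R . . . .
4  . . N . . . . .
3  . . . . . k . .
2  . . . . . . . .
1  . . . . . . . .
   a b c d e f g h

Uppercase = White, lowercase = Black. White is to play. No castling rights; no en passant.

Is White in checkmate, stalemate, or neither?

neither

White to move; white king on d6.
In check: no.
Legal moves for White include: Nf7, Ng6, Rf8+, Re8, Rd8, Rc8, Rb8, Ra8, Ne8, Ne6, Nh5, Nf5, Ke7, Kd7, Kc7, Ke6, Kc6, Ke5, ... (list truncated; more exist).
White has legal moves and is not in check → neither.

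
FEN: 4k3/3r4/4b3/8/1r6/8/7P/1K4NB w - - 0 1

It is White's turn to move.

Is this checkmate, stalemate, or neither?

White to move; white king on b1.
In check: yes, from the black rook on b4.
Legal moves for White: Kc2, Kc1, Ka1.
White is in check but has 3 legal moves → neither.

neither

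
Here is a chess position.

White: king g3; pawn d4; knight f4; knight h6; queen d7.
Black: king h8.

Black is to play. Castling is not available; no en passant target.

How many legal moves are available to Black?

Black to move; king on h8.
In check: no.
Legal moves: none.
Count: 0.

0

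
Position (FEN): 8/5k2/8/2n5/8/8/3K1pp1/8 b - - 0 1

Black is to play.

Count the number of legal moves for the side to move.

Black to move; king on f7.
In check: no.
Legal moves: Kg8, Kf8, Ke8, Kg7, Ke7, Kg6, Kf6, Ke6, Nd7, Nb7, Ne6, Na6, Ne4+, Na4, Nd3, Nb3+, g1=Q, g1=R, g1=B, g1=N, f1=Q, f1=R, f1=B, f1=N+.
Count: 24.

24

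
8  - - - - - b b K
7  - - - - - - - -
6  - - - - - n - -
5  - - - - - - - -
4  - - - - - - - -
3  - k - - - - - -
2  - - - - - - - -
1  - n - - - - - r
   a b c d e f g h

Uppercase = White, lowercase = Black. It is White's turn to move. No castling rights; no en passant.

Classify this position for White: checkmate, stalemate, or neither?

White to move; white king on h8.
In check: yes, from the black rook on h1.
King squares — g7: attacked by Bf8; h7: attacked by Rh1; g8: attacked by Nf6.
Legal moves for White: none.
In check with no legal moves → checkmate.

checkmate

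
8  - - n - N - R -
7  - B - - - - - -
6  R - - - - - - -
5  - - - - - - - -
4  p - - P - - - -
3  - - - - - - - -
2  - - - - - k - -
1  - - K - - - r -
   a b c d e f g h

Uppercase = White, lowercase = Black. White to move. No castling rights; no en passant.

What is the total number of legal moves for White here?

4

White to move; king on c1.
In check: yes, from the black rook on g1.
Legal moves: Kd2, Kc2, Kb2, Rxg1.
Count: 4.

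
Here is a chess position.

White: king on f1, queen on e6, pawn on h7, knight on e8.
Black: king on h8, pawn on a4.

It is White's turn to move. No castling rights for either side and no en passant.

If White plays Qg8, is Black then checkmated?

yes

After Qg8: black king on h8; in check: yes, from the white queen on g8.
King squares — g7: attacked by Ne8; h7: attacked by Qg8; g8: attacked by Ph7.
Black has no legal moves → checkmate.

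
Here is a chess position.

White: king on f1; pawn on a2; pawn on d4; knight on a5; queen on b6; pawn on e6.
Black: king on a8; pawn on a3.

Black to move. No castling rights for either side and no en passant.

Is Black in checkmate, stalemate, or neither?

Black to move; black king on a8.
In check: no.
King squares — a7: attacked by Qb6; b7: attacked by Na5; b8: attacked by Qb6.
Legal moves for Black: none.
Not in check and no legal moves → stalemate.

stalemate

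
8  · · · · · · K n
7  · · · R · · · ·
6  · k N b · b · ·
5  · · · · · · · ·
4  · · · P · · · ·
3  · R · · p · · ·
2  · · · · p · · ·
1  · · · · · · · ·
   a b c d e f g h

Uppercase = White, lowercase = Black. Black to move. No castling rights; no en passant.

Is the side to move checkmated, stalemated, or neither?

Black to move; black king on b6.
In check: yes, from the white rook on b3.
Legal moves for Black: Kxc6, Ka6, Bb4.
Black is in check but has 3 legal moves → neither.

neither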